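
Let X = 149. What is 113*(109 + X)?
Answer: 29154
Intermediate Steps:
113*(109 + X) = 113*(109 + 149) = 113*258 = 29154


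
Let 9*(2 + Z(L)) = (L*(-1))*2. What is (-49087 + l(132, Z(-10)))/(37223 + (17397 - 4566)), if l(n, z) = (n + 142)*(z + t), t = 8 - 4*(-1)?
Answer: -411643/450486 ≈ -0.91378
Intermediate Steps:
Z(L) = -2 - 2*L/9 (Z(L) = -2 + ((L*(-1))*2)/9 = -2 + (-L*2)/9 = -2 + (-2*L)/9 = -2 - 2*L/9)
t = 12 (t = 8 + 4 = 12)
l(n, z) = (12 + z)*(142 + n) (l(n, z) = (n + 142)*(z + 12) = (142 + n)*(12 + z) = (12 + z)*(142 + n))
(-49087 + l(132, Z(-10)))/(37223 + (17397 - 4566)) = (-49087 + (1704 + 12*132 + 142*(-2 - 2/9*(-10)) + 132*(-2 - 2/9*(-10))))/(37223 + (17397 - 4566)) = (-49087 + (1704 + 1584 + 142*(-2 + 20/9) + 132*(-2 + 20/9)))/(37223 + 12831) = (-49087 + (1704 + 1584 + 142*(2/9) + 132*(2/9)))/50054 = (-49087 + (1704 + 1584 + 284/9 + 88/3))*(1/50054) = (-49087 + 30140/9)*(1/50054) = -411643/9*1/50054 = -411643/450486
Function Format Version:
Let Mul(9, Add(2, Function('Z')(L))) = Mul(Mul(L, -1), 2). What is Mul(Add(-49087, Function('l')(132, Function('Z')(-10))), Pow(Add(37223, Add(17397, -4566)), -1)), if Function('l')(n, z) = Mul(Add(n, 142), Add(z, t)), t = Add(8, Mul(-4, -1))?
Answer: Rational(-411643, 450486) ≈ -0.91378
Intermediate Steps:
Function('Z')(L) = Add(-2, Mul(Rational(-2, 9), L)) (Function('Z')(L) = Add(-2, Mul(Rational(1, 9), Mul(Mul(L, -1), 2))) = Add(-2, Mul(Rational(1, 9), Mul(Mul(-1, L), 2))) = Add(-2, Mul(Rational(1, 9), Mul(-2, L))) = Add(-2, Mul(Rational(-2, 9), L)))
t = 12 (t = Add(8, 4) = 12)
Function('l')(n, z) = Mul(Add(12, z), Add(142, n)) (Function('l')(n, z) = Mul(Add(n, 142), Add(z, 12)) = Mul(Add(142, n), Add(12, z)) = Mul(Add(12, z), Add(142, n)))
Mul(Add(-49087, Function('l')(132, Function('Z')(-10))), Pow(Add(37223, Add(17397, -4566)), -1)) = Mul(Add(-49087, Add(1704, Mul(12, 132), Mul(142, Add(-2, Mul(Rational(-2, 9), -10))), Mul(132, Add(-2, Mul(Rational(-2, 9), -10))))), Pow(Add(37223, Add(17397, -4566)), -1)) = Mul(Add(-49087, Add(1704, 1584, Mul(142, Add(-2, Rational(20, 9))), Mul(132, Add(-2, Rational(20, 9))))), Pow(Add(37223, 12831), -1)) = Mul(Add(-49087, Add(1704, 1584, Mul(142, Rational(2, 9)), Mul(132, Rational(2, 9)))), Pow(50054, -1)) = Mul(Add(-49087, Add(1704, 1584, Rational(284, 9), Rational(88, 3))), Rational(1, 50054)) = Mul(Add(-49087, Rational(30140, 9)), Rational(1, 50054)) = Mul(Rational(-411643, 9), Rational(1, 50054)) = Rational(-411643, 450486)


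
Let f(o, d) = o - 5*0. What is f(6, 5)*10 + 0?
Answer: 60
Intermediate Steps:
f(o, d) = o (f(o, d) = o + 0 = o)
f(6, 5)*10 + 0 = 6*10 + 0 = 60 + 0 = 60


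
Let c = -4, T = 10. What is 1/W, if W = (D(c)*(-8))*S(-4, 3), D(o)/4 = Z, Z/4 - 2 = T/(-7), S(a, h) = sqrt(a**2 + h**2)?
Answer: -7/2560 ≈ -0.0027344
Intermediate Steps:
Z = 16/7 (Z = 8 + 4*(10/(-7)) = 8 + 4*(10*(-1/7)) = 8 + 4*(-10/7) = 8 - 40/7 = 16/7 ≈ 2.2857)
D(o) = 64/7 (D(o) = 4*(16/7) = 64/7)
W = -2560/7 (W = ((64/7)*(-8))*sqrt((-4)**2 + 3**2) = -512*sqrt(16 + 9)/7 = -512*sqrt(25)/7 = -512/7*5 = -2560/7 ≈ -365.71)
1/W = 1/(-2560/7) = -7/2560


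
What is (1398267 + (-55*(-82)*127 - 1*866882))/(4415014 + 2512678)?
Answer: 1104155/6927692 ≈ 0.15938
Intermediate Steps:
(1398267 + (-55*(-82)*127 - 1*866882))/(4415014 + 2512678) = (1398267 + (4510*127 - 866882))/6927692 = (1398267 + (572770 - 866882))*(1/6927692) = (1398267 - 294112)*(1/6927692) = 1104155*(1/6927692) = 1104155/6927692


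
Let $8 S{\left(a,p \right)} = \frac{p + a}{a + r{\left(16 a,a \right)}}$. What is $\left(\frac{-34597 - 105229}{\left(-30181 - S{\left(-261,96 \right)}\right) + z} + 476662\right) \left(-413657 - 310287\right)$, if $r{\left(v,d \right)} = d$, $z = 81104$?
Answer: $- \frac{24460531051303400560}{70884761} \approx -3.4507 \cdot 10^{11}$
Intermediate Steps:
$S{\left(a,p \right)} = \frac{a + p}{16 a}$ ($S{\left(a,p \right)} = \frac{\left(p + a\right) \frac{1}{a + a}}{8} = \frac{\left(a + p\right) \frac{1}{2 a}}{8} = \frac{\frac{1}{2} \frac{1}{a} \left(a + p\right)}{8} = \frac{a + p}{16 a}$)
$\left(\frac{-34597 - 105229}{\left(-30181 - S{\left(-261,96 \right)}\right) + z} + 476662\right) \left(-413657 - 310287\right) = \left(\frac{-34597 - 105229}{\left(-30181 - \frac{-261 + 96}{16 \left(-261\right)}\right) + 81104} + 476662\right) \left(-413657 - 310287\right) = \left(- \frac{139826}{\left(-30181 - \frac{1}{16} \left(- \frac{1}{261}\right) \left(-165\right)\right) + 81104} + 476662\right) \left(-723944\right) = \left(- \frac{139826}{\left(-30181 - \frac{55}{1392}\right) + 81104} + 476662\right) \left(-723944\right) = \left(- \frac{139826}{- \frac{42012007}{1392} + 81104} + 476662\right) \left(-723944\right) = \left(- \frac{139826}{\frac{70884761}{1392}} + 476662\right) \left(-723944\right) = \left(\left(-139826\right) \frac{1392}{70884761} + 476662\right) \left(-723944\right) = \left(- \frac{194637792}{70884761} + 476662\right) \left(-723944\right) = \frac{33787877309990}{70884761} \left(-723944\right) = - \frac{24460531051303400560}{70884761}$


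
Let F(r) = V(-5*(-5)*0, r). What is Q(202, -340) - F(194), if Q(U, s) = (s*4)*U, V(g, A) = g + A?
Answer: -274914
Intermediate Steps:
V(g, A) = A + g
F(r) = r (F(r) = r - 5*(-5)*0 = r + 25*0 = r + 0 = r)
Q(U, s) = 4*U*s (Q(U, s) = (4*s)*U = 4*U*s)
Q(202, -340) - F(194) = 4*202*(-340) - 1*194 = -274720 - 194 = -274914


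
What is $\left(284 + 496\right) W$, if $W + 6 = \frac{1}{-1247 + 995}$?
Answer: $- \frac{98345}{21} \approx -4683.1$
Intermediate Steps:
$W = - \frac{1513}{252}$ ($W = -6 + \frac{1}{-1247 + 995} = -6 + \frac{1}{-252} = -6 - \frac{1}{252} = - \frac{1513}{252} \approx -6.004$)
$\left(284 + 496\right) W = \left(284 + 496\right) \left(- \frac{1513}{252}\right) = 780 \left(- \frac{1513}{252}\right) = - \frac{98345}{21}$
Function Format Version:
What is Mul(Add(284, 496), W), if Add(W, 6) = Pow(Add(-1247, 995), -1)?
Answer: Rational(-98345, 21) ≈ -4683.1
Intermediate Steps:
W = Rational(-1513, 252) (W = Add(-6, Pow(Add(-1247, 995), -1)) = Add(-6, Pow(-252, -1)) = Add(-6, Rational(-1, 252)) = Rational(-1513, 252) ≈ -6.0040)
Mul(Add(284, 496), W) = Mul(Add(284, 496), Rational(-1513, 252)) = Mul(780, Rational(-1513, 252)) = Rational(-98345, 21)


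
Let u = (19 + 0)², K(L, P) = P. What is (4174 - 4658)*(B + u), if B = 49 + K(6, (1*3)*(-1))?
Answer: -196988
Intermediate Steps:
u = 361 (u = 19² = 361)
B = 46 (B = 49 + (1*3)*(-1) = 49 + 3*(-1) = 49 - 3 = 46)
(4174 - 4658)*(B + u) = (4174 - 4658)*(46 + 361) = -484*407 = -196988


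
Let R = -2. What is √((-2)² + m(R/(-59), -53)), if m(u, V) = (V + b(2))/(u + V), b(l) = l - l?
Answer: √78135/125 ≈ 2.2362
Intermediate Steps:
b(l) = 0
m(u, V) = V/(V + u) (m(u, V) = (V + 0)/(u + V) = V/(V + u))
√((-2)² + m(R/(-59), -53)) = √((-2)² - 53/(-53 - 2/(-59))) = √(4 - 53/(-53 - 2*(-1/59))) = √(4 - 53/(-53 + 2/59)) = √(4 - 53/(-3125/59)) = √(4 - 53*(-59/3125)) = √(4 + 3127/3125) = √(15627/3125) = √78135/125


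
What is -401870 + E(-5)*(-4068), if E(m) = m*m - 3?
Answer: -491366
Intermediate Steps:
E(m) = -3 + m**2 (E(m) = m**2 - 3 = -3 + m**2)
-401870 + E(-5)*(-4068) = -401870 + (-3 + (-5)**2)*(-4068) = -401870 + (-3 + 25)*(-4068) = -401870 + 22*(-4068) = -401870 - 89496 = -491366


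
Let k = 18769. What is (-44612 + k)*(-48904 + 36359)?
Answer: 324200435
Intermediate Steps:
(-44612 + k)*(-48904 + 36359) = (-44612 + 18769)*(-48904 + 36359) = -25843*(-12545) = 324200435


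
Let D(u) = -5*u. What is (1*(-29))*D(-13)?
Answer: -1885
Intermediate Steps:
(1*(-29))*D(-13) = (1*(-29))*(-5*(-13)) = -29*65 = -1885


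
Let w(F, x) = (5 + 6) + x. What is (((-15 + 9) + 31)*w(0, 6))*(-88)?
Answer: -37400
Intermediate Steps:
w(F, x) = 11 + x
(((-15 + 9) + 31)*w(0, 6))*(-88) = (((-15 + 9) + 31)*(11 + 6))*(-88) = ((-6 + 31)*17)*(-88) = (25*17)*(-88) = 425*(-88) = -37400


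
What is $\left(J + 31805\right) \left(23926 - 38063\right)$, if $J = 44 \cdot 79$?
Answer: $-498767497$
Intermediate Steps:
$J = 3476$
$\left(J + 31805\right) \left(23926 - 38063\right) = \left(3476 + 31805\right) \left(23926 - 38063\right) = 35281 \left(-14137\right) = -498767497$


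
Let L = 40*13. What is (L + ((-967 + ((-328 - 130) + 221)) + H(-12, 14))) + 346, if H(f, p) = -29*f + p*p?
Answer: 206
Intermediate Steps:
H(f, p) = p² - 29*f (H(f, p) = -29*f + p² = p² - 29*f)
L = 520
(L + ((-967 + ((-328 - 130) + 221)) + H(-12, 14))) + 346 = (520 + ((-967 + ((-328 - 130) + 221)) + (14² - 29*(-12)))) + 346 = (520 + ((-967 + (-458 + 221)) + (196 + 348))) + 346 = (520 + ((-967 - 237) + 544)) + 346 = (520 + (-1204 + 544)) + 346 = (520 - 660) + 346 = -140 + 346 = 206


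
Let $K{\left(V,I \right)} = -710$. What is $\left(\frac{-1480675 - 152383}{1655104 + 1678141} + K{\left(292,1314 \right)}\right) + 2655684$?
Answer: $\frac{8849677177572}{3333245} \approx 2.655 \cdot 10^{6}$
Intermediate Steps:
$\left(\frac{-1480675 - 152383}{1655104 + 1678141} + K{\left(292,1314 \right)}\right) + 2655684 = \left(\frac{-1480675 - 152383}{1655104 + 1678141} - 710\right) + 2655684 = \left(- \frac{1633058}{3333245} - 710\right) + 2655684 = - \frac{2368237008}{3333245} + 2655684 = \frac{8849677177572}{3333245}$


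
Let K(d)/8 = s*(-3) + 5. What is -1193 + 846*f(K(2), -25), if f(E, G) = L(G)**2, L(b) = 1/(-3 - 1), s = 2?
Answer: -9121/8 ≈ -1140.1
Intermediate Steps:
L(b) = -1/4 (L(b) = 1/(-4) = -1/4)
K(d) = -8 (K(d) = 8*(2*(-3) + 5) = 8*(-6 + 5) = 8*(-1) = -8)
f(E, G) = 1/16 (f(E, G) = (-1/4)**2 = 1/16)
-1193 + 846*f(K(2), -25) = -1193 + 846*(1/16) = -1193 + 423/8 = -9121/8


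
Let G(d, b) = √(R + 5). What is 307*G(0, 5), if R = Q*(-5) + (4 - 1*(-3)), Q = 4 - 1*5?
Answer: 307*√17 ≈ 1265.8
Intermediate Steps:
Q = -1 (Q = 4 - 5 = -1)
R = 12 (R = -1*(-5) + (4 - 1*(-3)) = 5 + (4 + 3) = 5 + 7 = 12)
G(d, b) = √17 (G(d, b) = √(12 + 5) = √17)
307*G(0, 5) = 307*√17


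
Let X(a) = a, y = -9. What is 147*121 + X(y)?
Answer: 17778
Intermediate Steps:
147*121 + X(y) = 147*121 - 9 = 17787 - 9 = 17778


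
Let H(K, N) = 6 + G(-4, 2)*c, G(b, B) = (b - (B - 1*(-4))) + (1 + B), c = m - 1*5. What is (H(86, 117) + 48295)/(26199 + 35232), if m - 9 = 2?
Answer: 48259/61431 ≈ 0.78558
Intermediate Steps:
m = 11 (m = 9 + 2 = 11)
c = 6 (c = 11 - 1*5 = 11 - 5 = 6)
G(b, B) = -3 + b (G(b, B) = (b - (B + 4)) + (1 + B) = (b - (4 + B)) + (1 + B) = (b + (-4 - B)) + (1 + B) = (-4 + b - B) + (1 + B) = -3 + b)
H(K, N) = -36 (H(K, N) = 6 + (-3 - 4)*6 = 6 - 7*6 = 6 - 42 = -36)
(H(86, 117) + 48295)/(26199 + 35232) = (-36 + 48295)/(26199 + 35232) = 48259/61431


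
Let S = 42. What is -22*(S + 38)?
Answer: -1760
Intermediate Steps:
-22*(S + 38) = -22*(42 + 38) = -22*80 = -1760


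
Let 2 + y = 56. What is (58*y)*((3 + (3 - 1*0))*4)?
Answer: 75168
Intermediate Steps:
y = 54 (y = -2 + 56 = 54)
(58*y)*((3 + (3 - 1*0))*4) = (58*54)*((3 + (3 - 1*0))*4) = 3132*((3 + (3 + 0))*4) = 3132*((3 + 3)*4) = 3132*(6*4) = 3132*24 = 75168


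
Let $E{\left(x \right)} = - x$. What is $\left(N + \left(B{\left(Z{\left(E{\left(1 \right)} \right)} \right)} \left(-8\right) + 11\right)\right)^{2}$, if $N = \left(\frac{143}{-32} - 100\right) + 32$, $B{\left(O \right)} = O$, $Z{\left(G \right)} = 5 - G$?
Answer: $\frac{12271009}{1024} \approx 11983.0$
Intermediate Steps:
$N = - \frac{2319}{32}$ ($N = \left(143 \left(- \frac{1}{32}\right) - 100\right) + 32 = \left(- \frac{143}{32} - 100\right) + 32 = - \frac{3343}{32} + 32 = - \frac{2319}{32} \approx -72.469$)
$\left(N + \left(B{\left(Z{\left(E{\left(1 \right)} \right)} \right)} \left(-8\right) + 11\right)\right)^{2} = \left(- \frac{2319}{32} + \left(\left(5 - \left(-1\right) 1\right) \left(-8\right) + 11\right)\right)^{2} = \left(- \frac{2319}{32} + \left(\left(5 - -1\right) \left(-8\right) + 11\right)\right)^{2} = \left(- \frac{2319}{32} + \left(\left(5 + 1\right) \left(-8\right) + 11\right)\right)^{2} = \left(- \frac{2319}{32} + \left(6 \left(-8\right) + 11\right)\right)^{2} = \left(- \frac{2319}{32} + \left(-48 + 11\right)\right)^{2} = \left(- \frac{2319}{32} - 37\right)^{2} = \left(- \frac{3503}{32}\right)^{2} = \frac{12271009}{1024}$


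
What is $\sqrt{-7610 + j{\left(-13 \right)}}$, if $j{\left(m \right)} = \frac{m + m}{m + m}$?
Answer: $i \sqrt{7609} \approx 87.23 i$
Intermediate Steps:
$j{\left(m \right)} = 1$ ($j{\left(m \right)} = \frac{2 m}{2 m} = 2 m \frac{1}{2 m} = 1$)
$\sqrt{-7610 + j{\left(-13 \right)}} = \sqrt{-7610 + 1} = \sqrt{-7609} = i \sqrt{7609}$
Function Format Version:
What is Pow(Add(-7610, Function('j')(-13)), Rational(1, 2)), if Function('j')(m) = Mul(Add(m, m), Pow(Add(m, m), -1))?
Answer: Mul(I, Pow(7609, Rational(1, 2))) ≈ Mul(87.230, I)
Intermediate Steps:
Function('j')(m) = 1 (Function('j')(m) = Mul(Mul(2, m), Pow(Mul(2, m), -1)) = Mul(Mul(2, m), Mul(Rational(1, 2), Pow(m, -1))) = 1)
Pow(Add(-7610, Function('j')(-13)), Rational(1, 2)) = Pow(Add(-7610, 1), Rational(1, 2)) = Pow(-7609, Rational(1, 2)) = Mul(I, Pow(7609, Rational(1, 2)))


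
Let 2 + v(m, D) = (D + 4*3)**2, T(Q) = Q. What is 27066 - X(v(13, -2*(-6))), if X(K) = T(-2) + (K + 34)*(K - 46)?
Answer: -293956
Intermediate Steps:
v(m, D) = -2 + (12 + D)**2 (v(m, D) = -2 + (D + 4*3)**2 = -2 + (D + 12)**2 = -2 + (12 + D)**2)
X(K) = -2 + (-46 + K)*(34 + K) (X(K) = -2 + (K + 34)*(K - 46) = -2 + (34 + K)*(-46 + K) = -2 + (-46 + K)*(34 + K))
27066 - X(v(13, -2*(-6))) = 27066 - (-1566 + (-2 + (12 - 2*(-6))**2)**2 - 12*(-2 + (12 - 2*(-6))**2)) = 27066 - (-1566 + (-2 + (12 + 12)**2)**2 - 12*(-2 + (12 + 12)**2)) = 27066 - (-1566 + (-2 + 24**2)**2 - 12*(-2 + 24**2)) = 27066 - (-1566 + (-2 + 576)**2 - 12*(-2 + 576)) = 27066 - (-1566 + 574**2 - 12*574) = 27066 - (-1566 + 329476 - 6888) = 27066 - 1*321022 = 27066 - 321022 = -293956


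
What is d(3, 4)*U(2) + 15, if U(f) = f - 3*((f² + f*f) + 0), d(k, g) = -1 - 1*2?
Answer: 81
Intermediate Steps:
d(k, g) = -3 (d(k, g) = -1 - 2 = -3)
U(f) = f - 6*f² (U(f) = f - 3*((f² + f²) + 0) = f - 3*(2*f² + 0) = f - 6*f²)
d(3, 4)*U(2) + 15 = -6*(1 - 6*2) + 15 = -6*(1 - 12) + 15 = -6*(-11) + 15 = -3*(-22) + 15 = 66 + 15 = 81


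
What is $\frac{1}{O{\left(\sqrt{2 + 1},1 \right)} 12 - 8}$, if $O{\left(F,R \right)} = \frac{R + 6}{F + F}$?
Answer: $\frac{2}{131} + \frac{7 \sqrt{3}}{262} \approx 0.061543$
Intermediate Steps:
$O{\left(F,R \right)} = \frac{6 + R}{2 F}$
$\frac{1}{O{\left(\sqrt{2 + 1},1 \right)} 12 - 8} = \frac{1}{\frac{6 + 1}{2 \sqrt{2 + 1}} \cdot 12 - 8} = \frac{1}{\frac{1}{2} \frac{1}{\sqrt{3}} \cdot 7 \cdot 12 - 8} = \frac{1}{\frac{1}{2} \frac{\sqrt{3}}{3} \cdot 7 \cdot 12 - 8} = \frac{1}{\frac{7 \sqrt{3}}{6} \cdot 12 - 8} = \frac{1}{14 \sqrt{3} - 8} = \frac{1}{-8 + 14 \sqrt{3}}$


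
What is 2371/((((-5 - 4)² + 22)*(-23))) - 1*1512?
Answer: -3584299/2369 ≈ -1513.0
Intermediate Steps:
2371/((((-5 - 4)² + 22)*(-23))) - 1*1512 = 2371/((((-9)² + 22)*(-23))) - 1512 = 2371/(((81 + 22)*(-23))) - 1512 = 2371/((103*(-23))) - 1512 = 2371/(-2369) - 1512 = 2371*(-1/2369) - 1512 = -2371/2369 - 1512 = -3584299/2369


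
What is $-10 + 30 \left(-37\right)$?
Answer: $-1120$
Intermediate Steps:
$-10 + 30 \left(-37\right) = -10 - 1110 = -1120$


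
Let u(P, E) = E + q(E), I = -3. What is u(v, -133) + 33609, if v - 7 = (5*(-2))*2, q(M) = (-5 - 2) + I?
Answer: 33466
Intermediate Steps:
q(M) = -10 (q(M) = (-5 - 2) - 3 = -7 - 3 = -10)
v = -13 (v = 7 + (5*(-2))*2 = 7 - 10*2 = 7 - 20 = -13)
u(P, E) = -10 + E (u(P, E) = E - 10 = -10 + E)
u(v, -133) + 33609 = (-10 - 133) + 33609 = -143 + 33609 = 33466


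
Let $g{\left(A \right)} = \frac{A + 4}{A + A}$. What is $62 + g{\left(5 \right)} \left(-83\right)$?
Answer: $- \frac{127}{10} \approx -12.7$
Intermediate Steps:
$g{\left(A \right)} = \frac{4 + A}{2 A}$
$62 + g{\left(5 \right)} \left(-83\right) = 62 + \frac{4 + 5}{2 \cdot 5} \left(-83\right) = 62 + \frac{1}{2} \cdot \frac{1}{5} \cdot 9 \left(-83\right) = 62 + \frac{9}{10} \left(-83\right) = 62 - \frac{747}{10} = - \frac{127}{10}$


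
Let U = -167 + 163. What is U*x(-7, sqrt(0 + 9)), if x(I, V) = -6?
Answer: 24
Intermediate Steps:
U = -4
U*x(-7, sqrt(0 + 9)) = -4*(-6) = 24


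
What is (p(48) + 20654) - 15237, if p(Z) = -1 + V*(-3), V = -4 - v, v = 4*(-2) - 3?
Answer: 5395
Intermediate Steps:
v = -11 (v = -8 - 3 = -11)
V = 7 (V = -4 - 1*(-11) = -4 + 11 = 7)
p(Z) = -22 (p(Z) = -1 + 7*(-3) = -1 - 21 = -22)
(p(48) + 20654) - 15237 = (-22 + 20654) - 15237 = 20632 - 15237 = 5395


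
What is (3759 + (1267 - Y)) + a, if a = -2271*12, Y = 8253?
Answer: -30479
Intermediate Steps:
a = -27252
(3759 + (1267 - Y)) + a = (3759 + (1267 - 1*8253)) - 27252 = (3759 + (1267 - 8253)) - 27252 = (3759 - 6986) - 27252 = -3227 - 27252 = -30479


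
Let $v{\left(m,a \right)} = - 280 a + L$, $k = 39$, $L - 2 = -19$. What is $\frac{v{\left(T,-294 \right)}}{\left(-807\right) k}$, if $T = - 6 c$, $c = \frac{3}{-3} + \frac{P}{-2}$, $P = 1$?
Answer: $- \frac{6331}{2421} \approx -2.615$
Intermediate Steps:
$L = -17$ ($L = 2 - 19 = -17$)
$c = - \frac{3}{2}$ ($c = \frac{3}{-3} + 1 \frac{1}{-2} = 3 \left(- \frac{1}{3}\right) + 1 \left(- \frac{1}{2}\right) = -1 - \frac{1}{2} = - \frac{3}{2} \approx -1.5$)
$T = 9$ ($T = \left(-6\right) \left(- \frac{3}{2}\right) = 9$)
$v{\left(m,a \right)} = -17 - 280 a$ ($v{\left(m,a \right)} = - 280 a - 17 = -17 - 280 a$)
$\frac{v{\left(T,-294 \right)}}{\left(-807\right) k} = \frac{-17 - -82320}{\left(-807\right) 39} = \frac{-17 + 82320}{-31473} = 82303 \left(- \frac{1}{31473}\right) = - \frac{6331}{2421}$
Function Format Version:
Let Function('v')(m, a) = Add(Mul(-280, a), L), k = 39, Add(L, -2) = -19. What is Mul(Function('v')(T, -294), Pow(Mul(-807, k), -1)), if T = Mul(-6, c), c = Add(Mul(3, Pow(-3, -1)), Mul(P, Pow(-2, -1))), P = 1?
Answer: Rational(-6331, 2421) ≈ -2.6150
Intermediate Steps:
L = -17 (L = Add(2, -19) = -17)
c = Rational(-3, 2) (c = Add(Mul(3, Pow(-3, -1)), Mul(1, Pow(-2, -1))) = Add(Mul(3, Rational(-1, 3)), Mul(1, Rational(-1, 2))) = Add(-1, Rational(-1, 2)) = Rational(-3, 2) ≈ -1.5000)
T = 9 (T = Mul(-6, Rational(-3, 2)) = 9)
Function('v')(m, a) = Add(-17, Mul(-280, a)) (Function('v')(m, a) = Add(Mul(-280, a), -17) = Add(-17, Mul(-280, a)))
Mul(Function('v')(T, -294), Pow(Mul(-807, k), -1)) = Mul(Add(-17, Mul(-280, -294)), Pow(Mul(-807, 39), -1)) = Mul(Add(-17, 82320), Pow(-31473, -1)) = Mul(82303, Rational(-1, 31473)) = Rational(-6331, 2421)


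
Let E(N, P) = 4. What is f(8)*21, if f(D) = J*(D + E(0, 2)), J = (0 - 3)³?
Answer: -6804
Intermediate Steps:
J = -27 (J = (-3)³ = -27)
f(D) = -108 - 27*D (f(D) = -27*(D + 4) = -27*(4 + D) = -108 - 27*D)
f(8)*21 = (-108 - 27*8)*21 = (-108 - 216)*21 = -324*21 = -6804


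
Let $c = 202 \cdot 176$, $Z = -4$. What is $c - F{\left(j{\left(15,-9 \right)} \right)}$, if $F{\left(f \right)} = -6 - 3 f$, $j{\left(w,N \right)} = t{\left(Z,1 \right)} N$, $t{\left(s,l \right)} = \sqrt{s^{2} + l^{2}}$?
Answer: $35558 - 27 \sqrt{17} \approx 35447.0$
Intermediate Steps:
$t{\left(s,l \right)} = \sqrt{l^{2} + s^{2}}$
$j{\left(w,N \right)} = N \sqrt{17}$ ($j{\left(w,N \right)} = \sqrt{1^{2} + \left(-4\right)^{2}} N = \sqrt{1 + 16} N = \sqrt{17} N = N \sqrt{17}$)
$c = 35552$
$c - F{\left(j{\left(15,-9 \right)} \right)} = 35552 - \left(-6 - 3 \left(- 9 \sqrt{17}\right)\right) = 35552 - \left(-6 + 27 \sqrt{17}\right) = 35552 + \left(6 - 27 \sqrt{17}\right) = 35558 - 27 \sqrt{17}$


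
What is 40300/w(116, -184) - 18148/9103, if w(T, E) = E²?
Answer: -61891947/77047792 ≈ -0.80329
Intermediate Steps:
40300/w(116, -184) - 18148/9103 = 40300/((-184)²) - 18148/9103 = 40300/33856 - 18148*1/9103 = 40300*(1/33856) - 18148/9103 = 10075/8464 - 18148/9103 = -61891947/77047792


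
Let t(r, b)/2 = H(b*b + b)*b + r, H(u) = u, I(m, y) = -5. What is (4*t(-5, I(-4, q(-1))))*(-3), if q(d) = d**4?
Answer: 2520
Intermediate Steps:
t(r, b) = 2*r + 2*b*(b + b**2) (t(r, b) = 2*((b*b + b)*b + r) = 2*((b**2 + b)*b + r) = 2*((b + b**2)*b + r) = 2*(b*(b + b**2) + r) = 2*(r + b*(b + b**2)) = 2*r + 2*b*(b + b**2))
(4*t(-5, I(-4, q(-1))))*(-3) = (4*(2*(-5) + 2*(-5)**2*(1 - 5)))*(-3) = (4*(-10 + 2*25*(-4)))*(-3) = (4*(-10 - 200))*(-3) = (4*(-210))*(-3) = -840*(-3) = 2520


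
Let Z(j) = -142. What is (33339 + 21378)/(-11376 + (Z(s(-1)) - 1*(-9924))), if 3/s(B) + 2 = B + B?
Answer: -54717/1594 ≈ -34.327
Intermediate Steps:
s(B) = 3/(-2 + 2*B) (s(B) = 3/(-2 + (B + B)) = 3/(-2 + 2*B))
(33339 + 21378)/(-11376 + (Z(s(-1)) - 1*(-9924))) = (33339 + 21378)/(-11376 + (-142 - 1*(-9924))) = 54717/(-11376 + (-142 + 9924)) = 54717/(-11376 + 9782) = 54717/(-1594) = 54717*(-1/1594) = -54717/1594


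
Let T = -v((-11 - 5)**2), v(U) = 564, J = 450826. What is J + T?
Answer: 450262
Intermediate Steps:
T = -564 (T = -1*564 = -564)
J + T = 450826 - 564 = 450262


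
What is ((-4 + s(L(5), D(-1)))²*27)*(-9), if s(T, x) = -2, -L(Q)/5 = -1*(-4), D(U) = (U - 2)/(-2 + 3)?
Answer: -8748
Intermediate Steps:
D(U) = -2 + U (D(U) = (-2 + U)/1 = (-2 + U)*1 = -2 + U)
L(Q) = -20 (L(Q) = -(-5)*(-4) = -5*4 = -20)
((-4 + s(L(5), D(-1)))²*27)*(-9) = ((-4 - 2)²*27)*(-9) = ((-6)²*27)*(-9) = (36*27)*(-9) = 972*(-9) = -8748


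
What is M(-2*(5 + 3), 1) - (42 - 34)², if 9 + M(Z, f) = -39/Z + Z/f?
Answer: -1385/16 ≈ -86.563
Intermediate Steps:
M(Z, f) = -9 - 39/Z + Z/f (M(Z, f) = -9 + (-39/Z + Z/f) = -9 - 39/Z + Z/f)
M(-2*(5 + 3), 1) - (42 - 34)² = (-9 - 39*(-1/(2*(5 + 3))) - 2*(5 + 3)/1) - (42 - 34)² = (-9 - 39/((-2*8)) - 2*8*1) - 1*8² = (-9 - 39/(-16) - 16*1) - 1*64 = (-9 - 39*(-1/16) - 16) - 64 = (-9 + 39/16 - 16) - 64 = -361/16 - 64 = -1385/16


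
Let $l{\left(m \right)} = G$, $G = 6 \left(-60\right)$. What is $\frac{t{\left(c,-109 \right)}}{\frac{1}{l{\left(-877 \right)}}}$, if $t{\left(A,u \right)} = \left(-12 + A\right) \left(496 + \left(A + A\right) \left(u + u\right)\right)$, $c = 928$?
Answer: $133259973120$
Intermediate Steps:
$G = -360$
$l{\left(m \right)} = -360$
$t{\left(A,u \right)} = \left(-12 + A\right) \left(496 + 4 A u\right)$ ($t{\left(A,u \right)} = \left(-12 + A\right) \left(496 + 2 A 2 u\right) = \left(-12 + A\right) \left(496 + 4 A u\right)$)
$\frac{t{\left(c,-109 \right)}}{\frac{1}{l{\left(-877 \right)}}} = \frac{-5952 + 496 \cdot 928 - 44544 \left(-109\right) + 4 \left(-109\right) 928^{2}}{\frac{1}{-360}} = \frac{-5952 + 460288 + 4855296 + 4 \left(-109\right) 861184}{- \frac{1}{360}} = \left(-5952 + 460288 + 4855296 - 375476224\right) \left(-360\right) = \left(-370166592\right) \left(-360\right) = 133259973120$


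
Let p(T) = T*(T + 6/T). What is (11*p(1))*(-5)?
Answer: -385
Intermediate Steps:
(11*p(1))*(-5) = (11*(6 + 1²))*(-5) = (11*(6 + 1))*(-5) = (11*7)*(-5) = 77*(-5) = -385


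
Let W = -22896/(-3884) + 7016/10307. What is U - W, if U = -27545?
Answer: -275738841669/10008097 ≈ -27552.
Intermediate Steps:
W = 65809804/10008097 (W = -22896*(-1/3884) + 7016*(1/10307) = 5724/971 + 7016/10307 = 65809804/10008097 ≈ 6.5757)
U - W = -27545 - 1*65809804/10008097 = -27545 - 65809804/10008097 = -275738841669/10008097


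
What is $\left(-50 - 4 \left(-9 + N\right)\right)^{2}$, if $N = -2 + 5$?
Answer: $676$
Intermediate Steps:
$N = 3$
$\left(-50 - 4 \left(-9 + N\right)\right)^{2} = \left(-50 - 4 \left(-9 + 3\right)\right)^{2} = \left(-50 - -24\right)^{2} = \left(-50 + 24\right)^{2} = \left(-26\right)^{2} = 676$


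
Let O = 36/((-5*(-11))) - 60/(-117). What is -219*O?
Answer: -182792/715 ≈ -255.65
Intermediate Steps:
O = 2504/2145 (O = 36/55 - 60*(-1/117) = 36*(1/55) + 20/39 = 36/55 + 20/39 = 2504/2145 ≈ 1.1674)
-219*O = -219*2504/2145 = -182792/715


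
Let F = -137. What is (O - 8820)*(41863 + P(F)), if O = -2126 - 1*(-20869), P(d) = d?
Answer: 414047098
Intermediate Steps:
O = 18743 (O = -2126 + 20869 = 18743)
(O - 8820)*(41863 + P(F)) = (18743 - 8820)*(41863 - 137) = 9923*41726 = 414047098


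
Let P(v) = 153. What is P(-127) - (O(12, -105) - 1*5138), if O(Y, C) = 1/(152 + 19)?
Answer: 904760/171 ≈ 5291.0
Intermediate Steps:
O(Y, C) = 1/171
P(-127) - (O(12, -105) - 1*5138) = 153 - (1/171 - 1*5138) = 153 - (1/171 - 5138) = 153 - 1*(-878597/171) = 153 + 878597/171 = 904760/171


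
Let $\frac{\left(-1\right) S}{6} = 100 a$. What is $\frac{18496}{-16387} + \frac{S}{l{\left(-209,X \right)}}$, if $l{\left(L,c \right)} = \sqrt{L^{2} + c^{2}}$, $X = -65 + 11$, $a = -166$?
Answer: $- \frac{18496}{16387} + \frac{99600 \sqrt{46597}}{46597} \approx 460.27$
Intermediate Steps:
$X = -54$
$S = 99600$ ($S = - 6 \cdot 100 \left(-166\right) = \left(-6\right) \left(-16600\right) = 99600$)
$\frac{18496}{-16387} + \frac{S}{l{\left(-209,X \right)}} = \frac{18496}{-16387} + \frac{99600}{\sqrt{\left(-209\right)^{2} + \left(-54\right)^{2}}} = 18496 \left(- \frac{1}{16387}\right) + \frac{99600}{\sqrt{43681 + 2916}} = - \frac{18496}{16387} + \frac{99600}{\sqrt{46597}} = - \frac{18496}{16387} + 99600 \frac{\sqrt{46597}}{46597} = - \frac{18496}{16387} + \frac{99600 \sqrt{46597}}{46597}$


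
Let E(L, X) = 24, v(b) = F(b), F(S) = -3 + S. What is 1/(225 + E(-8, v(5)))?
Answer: 1/249 ≈ 0.0040161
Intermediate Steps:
v(b) = -3 + b
1/(225 + E(-8, v(5))) = 1/(225 + 24) = 1/249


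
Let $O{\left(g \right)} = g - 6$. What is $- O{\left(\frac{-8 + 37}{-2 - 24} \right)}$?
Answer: $\frac{185}{26} \approx 7.1154$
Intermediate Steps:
$O{\left(g \right)} = -6 + g$
$- O{\left(\frac{-8 + 37}{-2 - 24} \right)} = - (-6 + \frac{-8 + 37}{-2 - 24}) = - (-6 + \frac{29}{-26}) = - (-6 + 29 \left(- \frac{1}{26}\right)) = - (-6 - \frac{29}{26}) = \left(-1\right) \left(- \frac{185}{26}\right) = \frac{185}{26}$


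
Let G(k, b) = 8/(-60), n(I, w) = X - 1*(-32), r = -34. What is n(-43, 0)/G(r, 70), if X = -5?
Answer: -405/2 ≈ -202.50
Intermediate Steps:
n(I, w) = 27 (n(I, w) = -5 - 1*(-32) = -5 + 32 = 27)
G(k, b) = -2/15 (G(k, b) = 8*(-1/60) = -2/15)
n(-43, 0)/G(r, 70) = 27/(-2/15) = 27*(-15/2) = -405/2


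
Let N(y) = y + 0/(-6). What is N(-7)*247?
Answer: -1729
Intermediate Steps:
N(y) = y (N(y) = y + 0*(-⅙) = y + 0 = y)
N(-7)*247 = -7*247 = -1729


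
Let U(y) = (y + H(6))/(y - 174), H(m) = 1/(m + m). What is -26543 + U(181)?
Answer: -2227439/84 ≈ -26517.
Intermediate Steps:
H(m) = 1/(2*m)
U(y) = (1/12 + y)/(-174 + y) (U(y) = (y + (½)/6)/(y - 174) = (y + (½)*(⅙))/(-174 + y) = (y + 1/12)/(-174 + y) = (1/12 + y)/(-174 + y))
-26543 + U(181) = -26543 + (1/12 + 181)/(-174 + 181) = -26543 + (2173/12)/7 = -26543 + (⅐)*(2173/12) = -26543 + 2173/84 = -2227439/84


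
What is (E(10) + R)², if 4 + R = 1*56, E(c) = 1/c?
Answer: 271441/100 ≈ 2714.4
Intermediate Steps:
R = 52 (R = -4 + 1*56 = -4 + 56 = 52)
(E(10) + R)² = (1/10 + 52)² = (⅒ + 52)² = (521/10)² = 271441/100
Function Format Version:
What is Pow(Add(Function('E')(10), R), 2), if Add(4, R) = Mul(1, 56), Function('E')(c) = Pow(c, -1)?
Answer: Rational(271441, 100) ≈ 2714.4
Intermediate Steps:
R = 52 (R = Add(-4, Mul(1, 56)) = Add(-4, 56) = 52)
Pow(Add(Function('E')(10), R), 2) = Pow(Add(Pow(10, -1), 52), 2) = Pow(Add(Rational(1, 10), 52), 2) = Pow(Rational(521, 10), 2) = Rational(271441, 100)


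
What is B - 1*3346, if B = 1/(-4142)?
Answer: -13859133/4142 ≈ -3346.0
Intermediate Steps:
B = -1/4142 ≈ -0.00024143
B - 1*3346 = -1/4142 - 1*3346 = -1/4142 - 3346 = -13859133/4142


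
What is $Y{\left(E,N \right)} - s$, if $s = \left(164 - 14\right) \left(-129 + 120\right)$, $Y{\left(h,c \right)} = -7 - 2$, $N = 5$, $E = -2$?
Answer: $1341$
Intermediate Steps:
$Y{\left(h,c \right)} = -9$ ($Y{\left(h,c \right)} = -7 - 2 = -9$)
$s = -1350$ ($s = 150 \left(-9\right) = -1350$)
$Y{\left(E,N \right)} - s = -9 - -1350 = -9 + 1350 = 1341$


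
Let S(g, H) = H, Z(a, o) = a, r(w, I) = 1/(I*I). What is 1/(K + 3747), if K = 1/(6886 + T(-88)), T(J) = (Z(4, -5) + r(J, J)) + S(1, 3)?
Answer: 53379393/200012593315 ≈ 0.00026688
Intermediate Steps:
r(w, I) = I⁻² (r(w, I) = 1/(I²) = I⁻²)
T(J) = 7 + J⁻² (T(J) = (4 + J⁻²) + 3 = 7 + J⁻²)
K = 7744/53379393 (K = 1/(6886 + (7 + (-88)⁻²)) = 1/(6886 + (7 + 1/7744)) = 1/(6886 + 54209/7744) = 1/(53379393/7744) = 7744/53379393 ≈ 0.00014507)
1/(K + 3747) = 1/(7744/53379393 + 3747) = 1/(200012593315/53379393) = 53379393/200012593315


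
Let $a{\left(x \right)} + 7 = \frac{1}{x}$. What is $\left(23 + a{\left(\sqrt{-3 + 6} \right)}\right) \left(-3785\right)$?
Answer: $-60560 - \frac{3785 \sqrt{3}}{3} \approx -62745.0$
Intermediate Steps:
$a{\left(x \right)} = -7 + \frac{1}{x}$
$\left(23 + a{\left(\sqrt{-3 + 6} \right)}\right) \left(-3785\right) = \left(23 - \left(7 - \frac{1}{\sqrt{-3 + 6}}\right)\right) \left(-3785\right) = \left(23 - \left(7 - \frac{1}{\sqrt{3}}\right)\right) \left(-3785\right) = \left(23 - \left(7 - \frac{\sqrt{3}}{3}\right)\right) \left(-3785\right) = \left(16 + \frac{\sqrt{3}}{3}\right) \left(-3785\right) = -60560 - \frac{3785 \sqrt{3}}{3}$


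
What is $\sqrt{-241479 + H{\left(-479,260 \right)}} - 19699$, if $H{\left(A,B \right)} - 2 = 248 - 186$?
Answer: $-19699 + i \sqrt{241415} \approx -19699.0 + 491.34 i$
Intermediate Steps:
$H{\left(A,B \right)} = 64$ ($H{\left(A,B \right)} = 2 + \left(248 - 186\right) = 2 + 62 = 64$)
$\sqrt{-241479 + H{\left(-479,260 \right)}} - 19699 = \sqrt{-241479 + 64} - 19699 = \sqrt{-241415} - 19699 = i \sqrt{241415} - 19699 = -19699 + i \sqrt{241415}$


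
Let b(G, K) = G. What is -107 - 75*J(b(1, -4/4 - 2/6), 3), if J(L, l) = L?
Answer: -182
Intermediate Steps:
-107 - 75*J(b(1, -4/4 - 2/6), 3) = -107 - 75*1 = -107 - 75 = -182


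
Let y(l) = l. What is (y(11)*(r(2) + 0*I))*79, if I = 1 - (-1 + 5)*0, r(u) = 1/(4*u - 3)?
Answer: 869/5 ≈ 173.80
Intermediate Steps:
r(u) = 1/(-3 + 4*u)
I = 1 (I = 1 - 4*0 = 1 - 1*0 = 1 + 0 = 1)
(y(11)*(r(2) + 0*I))*79 = (11*(1/(-3 + 4*2) + 0*1))*79 = (11*(1/(-3 + 8) + 0))*79 = (11*(1/5 + 0))*79 = (11*(⅕ + 0))*79 = (11*(⅕))*79 = (11/5)*79 = 869/5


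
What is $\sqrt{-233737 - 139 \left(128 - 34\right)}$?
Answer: $i \sqrt{246803} \approx 496.79 i$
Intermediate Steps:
$\sqrt{-233737 - 139 \left(128 - 34\right)} = \sqrt{-233737 - 13066} = \sqrt{-246803} = i \sqrt{246803}$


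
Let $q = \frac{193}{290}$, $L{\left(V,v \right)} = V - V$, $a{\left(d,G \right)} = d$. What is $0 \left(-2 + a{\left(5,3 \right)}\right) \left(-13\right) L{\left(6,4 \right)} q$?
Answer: $0$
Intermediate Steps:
$L{\left(V,v \right)} = 0$
$q = \frac{193}{290}$ ($q = 193 \cdot \frac{1}{290} = \frac{193}{290} \approx 0.66552$)
$0 \left(-2 + a{\left(5,3 \right)}\right) \left(-13\right) L{\left(6,4 \right)} q = 0 \left(-2 + 5\right) \left(-13\right) 0 \cdot \frac{193}{290} = 0 \cdot 3 \left(-13\right) 0 \cdot \frac{193}{290} = 0 \left(-13\right) 0 \cdot \frac{193}{290} = 0 \cdot 0 \cdot \frac{193}{290} = 0 \cdot \frac{193}{290} = 0$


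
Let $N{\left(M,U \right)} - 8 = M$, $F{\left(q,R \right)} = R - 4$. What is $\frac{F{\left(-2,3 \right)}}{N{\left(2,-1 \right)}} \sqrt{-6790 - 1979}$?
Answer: $- \frac{i \sqrt{8769}}{10} \approx - 9.3643 i$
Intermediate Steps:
$F{\left(q,R \right)} = -4 + R$ ($F{\left(q,R \right)} = R - 4 = -4 + R$)
$N{\left(M,U \right)} = 8 + M$
$\frac{F{\left(-2,3 \right)}}{N{\left(2,-1 \right)}} \sqrt{-6790 - 1979} = \frac{-4 + 3}{8 + 2} \sqrt{-6790 - 1979} = - \frac{1}{10} \sqrt{-8769} = \left(-1\right) \frac{1}{10} i \sqrt{8769} = - \frac{i \sqrt{8769}}{10}$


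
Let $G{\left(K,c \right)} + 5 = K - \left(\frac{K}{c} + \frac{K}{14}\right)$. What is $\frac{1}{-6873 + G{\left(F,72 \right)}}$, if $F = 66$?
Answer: $- \frac{84}{572681} \approx -0.00014668$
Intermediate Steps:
$G{\left(K,c \right)} = -5 + \frac{13 K}{14} - \frac{K}{c}$ ($G{\left(K,c \right)} = -5 - \left(- K + \frac{K}{14} + \frac{K}{c}\right) = -5 - \left(- K + K \frac{1}{14} + \frac{K}{c}\right) = -5 + \left(K - \left(\frac{K}{c} + \frac{K}{14}\right)\right) = -5 + \left(K - \left(\frac{K}{14} + \frac{K}{c}\right)\right) = -5 + \left(\frac{13 K}{14} - \frac{K}{c}\right) = -5 + \frac{13 K}{14} - \frac{K}{c}$)
$\frac{1}{-6873 + G{\left(F,72 \right)}} = \frac{1}{-6873 - \left(- \frac{394}{7} + \frac{11}{12}\right)} = \frac{1}{-6873 - - \frac{4651}{84}} = \frac{1}{-6873 + \frac{4651}{84}} = \frac{1}{- \frac{572681}{84}} = - \frac{84}{572681}$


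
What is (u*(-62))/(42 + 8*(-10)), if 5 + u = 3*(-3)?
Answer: -434/19 ≈ -22.842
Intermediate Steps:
u = -14 (u = -5 + 3*(-3) = -5 - 9 = -14)
(u*(-62))/(42 + 8*(-10)) = (-14*(-62))/(42 + 8*(-10)) = 868/(42 - 80) = 868/(-38) = 868*(-1/38) = -434/19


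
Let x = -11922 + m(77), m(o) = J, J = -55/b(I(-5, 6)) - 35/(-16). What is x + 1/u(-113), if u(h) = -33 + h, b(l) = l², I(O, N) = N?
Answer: -125317201/10512 ≈ -11921.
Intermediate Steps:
J = 95/144 (J = -55/(6²) - 35/(-16) = -55/36 - 35*(-1/16) = -55*1/36 + 35/16 = -55/36 + 35/16 = 95/144 ≈ 0.65972)
m(o) = 95/144
x = -1716673/144 (x = -11922 + 95/144 = -1716673/144 ≈ -11921.)
x + 1/u(-113) = -1716673/144 + 1/(-33 - 113) = -1716673/144 + 1/(-146) = -1716673/144 - 1/146 = -125317201/10512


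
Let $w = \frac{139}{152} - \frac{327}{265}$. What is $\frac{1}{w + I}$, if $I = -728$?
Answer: $- \frac{40280}{29336709} \approx -0.001373$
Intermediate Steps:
$w = - \frac{12869}{40280}$ ($w = 139 \cdot \frac{1}{152} - \frac{327}{265} = \frac{139}{152} - \frac{327}{265} = - \frac{12869}{40280} \approx -0.31949$)
$\frac{1}{w + I} = \frac{1}{- \frac{12869}{40280} - 728} = \frac{1}{- \frac{29336709}{40280}} = - \frac{40280}{29336709}$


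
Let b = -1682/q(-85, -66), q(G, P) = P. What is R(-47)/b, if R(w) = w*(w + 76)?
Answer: -1551/29 ≈ -53.483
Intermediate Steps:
R(w) = w*(76 + w)
b = 841/33 (b = -1682/(-66) = -1682*(-1/66) = 841/33 ≈ 25.485)
R(-47)/b = (-47*(76 - 47))/(841/33) = -47*29*(33/841) = -1363*33/841 = -1551/29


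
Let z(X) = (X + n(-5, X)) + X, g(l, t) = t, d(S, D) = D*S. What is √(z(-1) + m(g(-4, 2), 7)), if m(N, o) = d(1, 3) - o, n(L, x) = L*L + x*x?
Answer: 2*√5 ≈ 4.4721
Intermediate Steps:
n(L, x) = L² + x²
m(N, o) = 3 - o (m(N, o) = 3*1 - o = 3 - o)
z(X) = 25 + X² + 2*X (z(X) = (X + ((-5)² + X²)) + X = (X + (25 + X²)) + X = (25 + X + X²) + X = 25 + X² + 2*X)
√(z(-1) + m(g(-4, 2), 7)) = √((25 + (-1)² + 2*(-1)) + (3 - 1*7)) = √((25 + 1 - 2) + (3 - 7)) = √(24 - 4) = √20 = 2*√5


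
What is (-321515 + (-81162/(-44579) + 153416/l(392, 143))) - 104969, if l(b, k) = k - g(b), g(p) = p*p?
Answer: -2918770977121418/6843812659 ≈ -4.2648e+5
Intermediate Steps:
g(p) = p²
l(b, k) = k - b²
(-321515 + (-81162/(-44579) + 153416/l(392, 143))) - 104969 = (-321515 + (-81162/(-44579) + 153416/(143 - 1*392²))) - 104969 = (-321515 + (-81162*(-1/44579) + 153416/(143 - 1*153664))) - 104969 = (-321515 + (81162/44579 + 153416/(143 - 153664))) - 104969 = (-321515 + (81162/44579 + 153416/(-153521))) - 104969 = (-321515 + (81162/44579 + 153416*(-1/153521))) - 104969 = (-321515 + (81162/44579 - 153416/153521)) - 104969 = (-321515 + 5620939538/6843812659) - 104969 = -2200382806118847/6843812659 - 104969 = -2918770977121418/6843812659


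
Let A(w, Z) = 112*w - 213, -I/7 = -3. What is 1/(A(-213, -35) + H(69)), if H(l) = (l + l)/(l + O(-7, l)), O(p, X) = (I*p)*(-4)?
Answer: -219/5271065 ≈ -4.1548e-5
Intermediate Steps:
I = 21 (I = -7*(-3) = 21)
A(w, Z) = -213 + 112*w
O(p, X) = -84*p (O(p, X) = (21*p)*(-4) = -84*p)
H(l) = 2*l/(588 + l) (H(l) = (l + l)/(l - 84*(-7)) = (2*l)/(l + 588) = (2*l)/(588 + l) = 2*l/(588 + l))
1/(A(-213, -35) + H(69)) = 1/((-213 + 112*(-213)) + 2*69/(588 + 69)) = 1/((-213 - 23856) + 2*69/657) = 1/(-24069 + 2*69*(1/657)) = 1/(-24069 + 46/219) = 1/(-5271065/219) = -219/5271065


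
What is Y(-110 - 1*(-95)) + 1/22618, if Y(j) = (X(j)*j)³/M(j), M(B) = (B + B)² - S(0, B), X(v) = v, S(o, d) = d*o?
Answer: 572518127/45236 ≈ 12656.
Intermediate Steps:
M(B) = 4*B² (M(B) = (B + B)² - B*0 = (2*B)² - 1*0 = 4*B² + 0 = 4*B²)
Y(j) = j⁴/4 (Y(j) = (j*j)³/((4*j²)) = (j²)³*(1/(4*j²)) = j⁶*(1/(4*j²)) = j⁴/4)
Y(-110 - 1*(-95)) + 1/22618 = (-110 - 1*(-95))⁴/4 + 1/22618 = (-110 + 95)⁴/4 + 1/22618 = (¼)*(-15)⁴ + 1/22618 = (¼)*50625 + 1/22618 = 50625/4 + 1/22618 = 572518127/45236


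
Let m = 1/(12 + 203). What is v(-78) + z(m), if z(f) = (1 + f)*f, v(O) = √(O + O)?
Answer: 216/46225 + 2*I*√39 ≈ 0.0046728 + 12.49*I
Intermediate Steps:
v(O) = √2*√O (v(O) = √(2*O) = √2*√O)
m = 1/215 ≈ 0.0046512
z(f) = f*(1 + f)
v(-78) + z(m) = √2*√(-78) + (1 + 1/215)/215 = √2*(I*√78) + (1/215)*(216/215) = 2*I*√39 + 216/46225 = 216/46225 + 2*I*√39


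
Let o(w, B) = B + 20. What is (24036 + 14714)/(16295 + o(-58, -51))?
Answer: 19375/8132 ≈ 2.3826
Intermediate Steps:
o(w, B) = 20 + B
(24036 + 14714)/(16295 + o(-58, -51)) = (24036 + 14714)/(16295 + (20 - 51)) = 38750/(16295 - 31) = 38750/16264 = 38750*(1/16264) = 19375/8132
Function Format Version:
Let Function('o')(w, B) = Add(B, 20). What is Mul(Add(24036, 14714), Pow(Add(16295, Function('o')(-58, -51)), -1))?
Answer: Rational(19375, 8132) ≈ 2.3826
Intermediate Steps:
Function('o')(w, B) = Add(20, B)
Mul(Add(24036, 14714), Pow(Add(16295, Function('o')(-58, -51)), -1)) = Mul(Add(24036, 14714), Pow(Add(16295, Add(20, -51)), -1)) = Mul(38750, Pow(Add(16295, -31), -1)) = Mul(38750, Pow(16264, -1)) = Mul(38750, Rational(1, 16264)) = Rational(19375, 8132)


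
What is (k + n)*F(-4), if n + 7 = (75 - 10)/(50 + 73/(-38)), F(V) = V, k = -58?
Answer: 465140/1827 ≈ 254.59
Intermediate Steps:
n = -10319/1827 (n = -7 + (75 - 10)/(50 + 73/(-38)) = -7 + 65/(50 + 73*(-1/38)) = -7 + 65/(50 - 73/38) = -7 + 65/(1827/38) = -7 + 65*(38/1827) = -7 + 2470/1827 = -10319/1827 ≈ -5.6481)
(k + n)*F(-4) = (-58 - 10319/1827)*(-4) = -116285/1827*(-4) = 465140/1827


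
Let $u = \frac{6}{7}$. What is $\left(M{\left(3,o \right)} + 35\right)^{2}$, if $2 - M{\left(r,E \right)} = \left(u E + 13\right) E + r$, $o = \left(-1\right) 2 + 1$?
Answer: $\frac{104329}{49} \approx 2129.2$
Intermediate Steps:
$u = \frac{6}{7}$ ($u = 6 \cdot \frac{1}{7} = \frac{6}{7} \approx 0.85714$)
$o = -1$ ($o = -2 + 1 = -1$)
$M{\left(r,E \right)} = 2 - r - E \left(13 + \frac{6 E}{7}\right)$ ($M{\left(r,E \right)} = 2 - \left(\left(\frac{6 E}{7} + 13\right) E + r\right) = 2 - \left(\left(13 + \frac{6 E}{7}\right) E + r\right) = 2 - \left(E \left(13 + \frac{6 E}{7}\right) + r\right) = 2 - \left(r + E \left(13 + \frac{6 E}{7}\right)\right) = 2 - r - E \left(13 + \frac{6 E}{7}\right)$)
$\left(M{\left(3,o \right)} + 35\right)^{2} = \left(\left(2 - 3 - -13 - \frac{6 \left(-1\right)^{2}}{7}\right) + 35\right)^{2} = \left(\left(2 - 3 + 13 - \frac{6}{7}\right) + 35\right)^{2} = \left(\frac{78}{7} + 35\right)^{2} = \left(\frac{323}{7}\right)^{2} = \frac{104329}{49}$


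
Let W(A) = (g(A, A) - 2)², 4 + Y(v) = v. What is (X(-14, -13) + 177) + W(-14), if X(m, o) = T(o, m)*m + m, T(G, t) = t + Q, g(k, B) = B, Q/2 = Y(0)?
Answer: 727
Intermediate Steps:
Y(v) = -4 + v
Q = -8 (Q = 2*(-4 + 0) = 2*(-4) = -8)
T(G, t) = -8 + t (T(G, t) = t - 8 = -8 + t)
W(A) = (-2 + A)² (W(A) = (A - 2)² = (-2 + A)²)
X(m, o) = m + m*(-8 + m) (X(m, o) = (-8 + m)*m + m = m*(-8 + m) + m = m + m*(-8 + m))
(X(-14, -13) + 177) + W(-14) = (-14*(-7 - 14) + 177) + (-2 - 14)² = (-14*(-21) + 177) + (-16)² = (294 + 177) + 256 = 471 + 256 = 727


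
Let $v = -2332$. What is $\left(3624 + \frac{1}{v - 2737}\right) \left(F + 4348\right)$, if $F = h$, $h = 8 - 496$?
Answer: $\frac{70908412300}{5069} \approx 1.3989 \cdot 10^{7}$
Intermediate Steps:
$h = -488$ ($h = 8 - 496 = -488$)
$F = -488$
$\left(3624 + \frac{1}{v - 2737}\right) \left(F + 4348\right) = \left(3624 + \frac{1}{-2332 - 2737}\right) \left(-488 + 4348\right) = \left(3624 + \frac{1}{-5069}\right) 3860 = \left(3624 - \frac{1}{5069}\right) 3860 = \frac{18370055}{5069} \cdot 3860 = \frac{70908412300}{5069}$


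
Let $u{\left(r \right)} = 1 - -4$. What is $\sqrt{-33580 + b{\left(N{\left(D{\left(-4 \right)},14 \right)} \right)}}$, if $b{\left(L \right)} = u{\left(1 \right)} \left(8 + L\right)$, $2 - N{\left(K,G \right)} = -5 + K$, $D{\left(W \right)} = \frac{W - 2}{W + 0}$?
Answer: $\frac{5 i \sqrt{5362}}{2} \approx 183.06 i$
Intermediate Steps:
$u{\left(r \right)} = 5$ ($u{\left(r \right)} = 1 + 4 = 5$)
$D{\left(W \right)} = \frac{-2 + W}{W}$
$N{\left(K,G \right)} = 7 - K$ ($N{\left(K,G \right)} = 2 - \left(-5 + K\right) = 7 - K$)
$b{\left(L \right)} = 40 + 5 L$ ($b{\left(L \right)} = 5 \left(8 + L\right) = 40 + 5 L$)
$\sqrt{-33580 + b{\left(N{\left(D{\left(-4 \right)},14 \right)} \right)}} = \sqrt{-33580 + \left(40 + 5 \left(7 - \frac{-2 - 4}{-4}\right)\right)} = \sqrt{-33580 + \left(40 + 5 \left(7 - \left(- \frac{1}{4}\right) \left(-6\right)\right)\right)} = \sqrt{-33580 + \left(40 + 5 \left(7 - \frac{3}{2}\right)\right)} = \sqrt{-33580 + \left(40 + 5 \cdot \frac{11}{2}\right)} = \sqrt{-33580 + \left(40 + \frac{55}{2}\right)} = \sqrt{-33580 + \frac{135}{2}} = \sqrt{- \frac{67025}{2}} = \frac{5 i \sqrt{5362}}{2}$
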